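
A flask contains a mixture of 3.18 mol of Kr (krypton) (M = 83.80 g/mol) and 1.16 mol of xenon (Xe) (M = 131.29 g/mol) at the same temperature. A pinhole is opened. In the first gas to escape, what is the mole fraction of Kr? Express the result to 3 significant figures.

0.774

Rate_i ∝ x_i/√M_i (Graham's law weighted by mole fraction), so the effusate composition follows n_i/√M_i.
So x_Kr in the escaping gas = (n_Kr/√M_Kr) / Σ(n_i/√M_i)
= (3.18/√83.80) / (3.18/√83.80 + 1.16/√131.29) = 0.3474/(0.3474 + 0.1012) = 0.774.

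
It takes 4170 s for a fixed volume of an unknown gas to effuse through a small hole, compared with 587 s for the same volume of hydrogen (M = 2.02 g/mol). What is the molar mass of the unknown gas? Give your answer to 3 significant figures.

Graham's law gives t_X/t_H₂ = √(M_X/M_H₂).
4170/587 = 7.104 = √(M_X/2.02)
M_X = 2.02 × 7.104² = 2.02 × 50.47 = 102 g/mol

102 g/mol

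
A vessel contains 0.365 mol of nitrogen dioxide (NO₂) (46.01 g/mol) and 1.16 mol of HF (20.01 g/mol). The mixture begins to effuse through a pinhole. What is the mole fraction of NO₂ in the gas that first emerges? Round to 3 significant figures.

0.172

Rate_i ∝ x_i/√M_i (Graham's law weighted by mole fraction), so the effusate composition follows n_i/√M_i.
So x_NO₂ in the escaping gas = (n_NO₂/√M_NO₂) / Σ(n_i/√M_i)
= (0.365/√46.01) / (0.365/√46.01 + 1.16/√20.01) = 0.05381/(0.05381 + 0.2593) = 0.172.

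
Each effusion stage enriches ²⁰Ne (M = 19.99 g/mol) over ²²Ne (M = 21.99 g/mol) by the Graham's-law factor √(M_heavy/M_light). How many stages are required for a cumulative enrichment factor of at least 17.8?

61

Single-stage factor α = √(21.99/19.99), so ln α = ½ ln(1.10005) = 0.04768.
Need α^N ≥ 17.8 ⇒ N ≥ ln(17.8) / ln α = 2.879 / 0.04768 = 60.39.
Minimum whole number of stages: N = 61.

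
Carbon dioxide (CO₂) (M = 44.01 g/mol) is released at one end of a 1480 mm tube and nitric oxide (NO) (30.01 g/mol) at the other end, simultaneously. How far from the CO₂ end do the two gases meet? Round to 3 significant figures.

The fronts meet when d_CO₂ + d_NO = L with d_CO₂/d_NO = √(M_NO/M_CO₂) (Graham's law). Here √(M_NO/M_CO₂) = √(30.01/44.01) = 0.8258.
With d_CO₂ + d_NO = 1480 mm, d_NO = 1480/(1 + 0.8258) = 810.6 mm.
d_CO₂ = 1480 − 810.6 = 669 mm.

669 mm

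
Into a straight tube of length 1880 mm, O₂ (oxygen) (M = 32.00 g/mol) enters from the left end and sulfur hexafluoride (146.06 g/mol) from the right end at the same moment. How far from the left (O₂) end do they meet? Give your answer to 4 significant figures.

1281 mm

The fronts meet when d_O₂ + d_SF₆ = L with d_O₂/d_SF₆ = √(M_SF₆/M_O₂) (Graham's law). Here √(M_SF₆/M_O₂) = √(146.06/32.00) = 2.136.
With d_O₂ + d_SF₆ = 1880 mm, d_SF₆ = 1880/(1 + 2.136) = 599.4 mm.
d_O₂ = 1880 − 599.4 = 1281 mm.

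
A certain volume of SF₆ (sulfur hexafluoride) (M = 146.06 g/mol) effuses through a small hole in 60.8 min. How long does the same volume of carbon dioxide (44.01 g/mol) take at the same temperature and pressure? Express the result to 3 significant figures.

Since effusion rate ∝ 1/√M, t_CO₂/t_SF₆ = √(M_CO₂/M_SF₆) = √(44.01/146.06) = √0.3013 = 0.5489.
So the time for CO₂ is 60.8 × 0.5489 = 33.4 min.

33.4 min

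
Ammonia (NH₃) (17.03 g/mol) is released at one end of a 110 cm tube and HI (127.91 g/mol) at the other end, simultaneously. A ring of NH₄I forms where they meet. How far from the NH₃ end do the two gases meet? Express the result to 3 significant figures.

80.6 cm

The fronts meet when d_NH₃ + d_HI = L with d_NH₃/d_HI = √(M_HI/M_NH₃) (Graham's law). Here √(M_HI/M_NH₃) = √(127.91/17.03) = 2.741.
With d_NH₃ + d_HI = 110 cm, d_HI = 110/(1 + 2.741) = 29.41 cm.
d_NH₃ = 110 − 29.41 = 80.6 cm.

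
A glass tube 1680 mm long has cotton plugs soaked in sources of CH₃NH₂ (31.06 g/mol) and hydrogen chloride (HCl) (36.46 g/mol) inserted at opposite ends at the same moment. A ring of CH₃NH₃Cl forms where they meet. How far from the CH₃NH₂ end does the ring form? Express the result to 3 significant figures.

874 mm

The fronts meet when d_CH₃NH₂ + d_HCl = L with d_CH₃NH₂/d_HCl = √(M_HCl/M_CH₃NH₂) (Graham's law). Here √(M_HCl/M_CH₃NH₂) = √(36.46/31.06) = 1.083.
With d_CH₃NH₂ + d_HCl = 1680 mm, d_HCl = 1680/(1 + 1.083) = 806.4 mm.
d_CH₃NH₂ = 1680 − 806.4 = 874 mm.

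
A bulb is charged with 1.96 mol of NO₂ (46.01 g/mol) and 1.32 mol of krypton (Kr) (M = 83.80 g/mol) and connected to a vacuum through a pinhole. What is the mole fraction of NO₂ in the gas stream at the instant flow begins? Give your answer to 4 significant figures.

0.6671

Effusion rate of each component ∝ n_i/√M_i (partial pressure × 1/√M).
x_NO₂(eff) = (n_NO₂/√M_NO₂) / (n_NO₂/√M_NO₂ + n_Kr/√M_Kr)
= (1.96/√46.01) / (1.96/√46.01 + 1.32/√83.80) = 0.2890/(0.2890 + 0.1442) = 0.6671.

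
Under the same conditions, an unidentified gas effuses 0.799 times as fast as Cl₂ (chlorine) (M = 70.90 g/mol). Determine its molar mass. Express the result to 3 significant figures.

111 g/mol

By Graham's law, rate_X/rate_Cl₂ = √(M_Cl₂/M_X).
0.799 = √(70.90/M_X)
M_X = 70.90 / 0.799² = 70.90 / 0.6384 = 111 g/mol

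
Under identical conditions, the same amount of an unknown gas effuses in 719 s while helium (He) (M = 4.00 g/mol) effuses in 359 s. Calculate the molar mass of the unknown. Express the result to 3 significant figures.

16.0 g/mol

From Graham's law, t_X/t_He = √(M_X/M_He).
719/359 = 2.003 = √(M_X/4.00)
M_X = 4.00 × 2.003² = 4.00 × 4.011 = 16.0 g/mol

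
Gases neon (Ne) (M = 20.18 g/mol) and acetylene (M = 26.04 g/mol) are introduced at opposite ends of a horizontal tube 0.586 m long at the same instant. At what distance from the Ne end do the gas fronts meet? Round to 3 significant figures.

Distances travelled in equal time are proportional to diffusion rates, so d_Ne/d_C₂H₂ = √(M_C₂H₂/M_Ne) = √(26.04/20.18) = 1.136.
With d_Ne + d_C₂H₂ = 0.586 m, d_C₂H₂ = 0.586/(1 + 1.136) = 0.2744 m.
d_Ne = 0.586 − 0.2744 = 0.312 m.

0.312 m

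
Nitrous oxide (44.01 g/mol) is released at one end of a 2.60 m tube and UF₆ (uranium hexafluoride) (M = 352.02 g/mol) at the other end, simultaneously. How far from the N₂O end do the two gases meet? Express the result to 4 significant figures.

The fronts meet when d_N₂O + d_UF₆ = L with d_N₂O/d_UF₆ = √(M_UF₆/M_N₂O) (Graham's law). Here √(M_UF₆/M_N₂O) = √(352.02/44.01) = 2.828.
With d_N₂O + d_UF₆ = 2.60 m, d_UF₆ = 2.60/(1 + 2.828) = 0.6792 m.
d_N₂O = 2.60 − 0.6792 = 1.921 m.

1.921 m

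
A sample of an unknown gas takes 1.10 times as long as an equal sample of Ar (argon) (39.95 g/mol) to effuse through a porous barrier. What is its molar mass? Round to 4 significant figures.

48.34 g/mol

From Graham's law, t_X/t_Ar = √(M_X/M_Ar).
1.10 = √(M_X/39.95)
M_X = 39.95 × 1.10² = 39.95 × 1.210 = 48.34 g/mol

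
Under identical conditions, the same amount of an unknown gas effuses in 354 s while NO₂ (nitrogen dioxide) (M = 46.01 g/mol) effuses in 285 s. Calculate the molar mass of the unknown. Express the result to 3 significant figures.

71.0 g/mol

From Graham's law, t_X/t_NO₂ = √(M_X/M_NO₂).
354/285 = 1.242 = √(M_X/46.01)
M_X = 46.01 × 1.242² = 46.01 × 1.543 = 71.0 g/mol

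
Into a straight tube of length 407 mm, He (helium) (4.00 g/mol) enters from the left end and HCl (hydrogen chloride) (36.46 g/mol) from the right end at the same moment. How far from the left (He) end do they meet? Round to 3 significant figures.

306 mm

In equal time, each gas travels a distance ∝ its rate ∝ 1/√M, so d_He/d_HCl = √(M_HCl/M_He) = √(36.46/4.00) = 3.019.
With d_He + d_HCl = 407 mm, d_HCl = 407/(1 + 3.019) = 101.3 mm.
d_He = 407 − 101.3 = 306 mm.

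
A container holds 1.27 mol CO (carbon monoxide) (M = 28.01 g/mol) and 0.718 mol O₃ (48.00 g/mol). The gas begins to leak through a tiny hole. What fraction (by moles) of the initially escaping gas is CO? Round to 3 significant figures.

0.698

Each component's effusion rate ∝ (its partial pressure)·(1/√M) ∝ n_i/√M_i.
x_CO(eff) = (n_CO/√M_CO) / (n_CO/√M_CO + n_O₃/√M_O₃)
= (1.27/√28.01) / (1.27/√28.01 + 0.718/√48.00) = 0.2400/(0.2400 + 0.1036) = 0.698.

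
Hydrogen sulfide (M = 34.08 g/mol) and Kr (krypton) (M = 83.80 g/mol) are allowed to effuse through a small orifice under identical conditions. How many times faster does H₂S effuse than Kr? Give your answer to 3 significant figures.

1.57

By Graham's law, rate_H₂S/rate_Kr = √(M_Kr/M_H₂S) = √(83.80/34.08) = √2.459 = 1.57.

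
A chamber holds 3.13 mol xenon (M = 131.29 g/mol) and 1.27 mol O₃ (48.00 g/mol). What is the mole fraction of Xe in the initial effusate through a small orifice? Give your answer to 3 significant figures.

Effusion rate of each component ∝ n_i/√M_i (partial pressure × 1/√M).
x_Xe(eff) = (n_Xe/√M_Xe) / (n_Xe/√M_Xe + n_O₃/√M_O₃)
= (3.13/√131.29) / (3.13/√131.29 + 1.27/√48.00) = 0.2732/(0.2732 + 0.1833) = 0.598.

0.598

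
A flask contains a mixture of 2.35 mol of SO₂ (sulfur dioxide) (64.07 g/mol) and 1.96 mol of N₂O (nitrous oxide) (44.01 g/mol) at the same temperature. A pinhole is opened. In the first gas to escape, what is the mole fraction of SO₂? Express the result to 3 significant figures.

0.498

Rate_i ∝ x_i/√M_i (Graham's law weighted by mole fraction), so the effusate composition follows n_i/√M_i.
So x_SO₂ in the escaping gas = (n_SO₂/√M_SO₂) / Σ(n_i/√M_i)
= (2.35/√64.07) / (2.35/√64.07 + 1.96/√44.01) = 0.2936/(0.2936 + 0.2954) = 0.498.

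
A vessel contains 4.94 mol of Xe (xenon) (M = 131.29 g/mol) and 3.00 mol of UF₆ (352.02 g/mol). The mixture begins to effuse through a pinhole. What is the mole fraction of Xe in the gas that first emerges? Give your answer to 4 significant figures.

Rate_i ∝ x_i/√M_i (Graham's law weighted by mole fraction), so the effusate composition follows n_i/√M_i.
Mole fraction of Xe in the effusate = (n_Xe/√M_Xe) / (n_Xe/√M_Xe + n_UF₆/√M_UF₆)
= (4.94/√131.29) / (4.94/√131.29 + 3.00/√352.02) = 0.4311/(0.4311 + 0.1599) = 0.7295.

0.7295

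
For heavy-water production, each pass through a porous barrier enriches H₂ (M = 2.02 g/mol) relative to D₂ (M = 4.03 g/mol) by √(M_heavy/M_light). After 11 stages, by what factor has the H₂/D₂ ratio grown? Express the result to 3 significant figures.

44.6

Each stage multiplies the ratio by α = √(4.03/2.02), so after 11 stages the overall factor is α^11 = (4.03/2.02)^(11/2).
= 1.99505^(11/2) = 44.6.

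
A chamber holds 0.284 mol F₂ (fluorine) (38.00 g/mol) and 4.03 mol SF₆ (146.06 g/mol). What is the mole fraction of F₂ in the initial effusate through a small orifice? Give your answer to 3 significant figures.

The effusion rate of species i is ∝ p_i/√M_i ∝ n_i/√M_i.
Mole fraction of F₂ in the effusate = (n_F₂/√M_F₂) / (n_F₂/√M_F₂ + n_SF₆/√M_SF₆)
= (0.284/√38.00) / (0.284/√38.00 + 4.03/√146.06) = 0.04607/(0.04607 + 0.3335) = 0.121.

0.121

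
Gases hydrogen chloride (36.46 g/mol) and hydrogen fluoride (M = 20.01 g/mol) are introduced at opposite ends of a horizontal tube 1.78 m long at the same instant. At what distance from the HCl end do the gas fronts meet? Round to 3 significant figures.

In equal time, each gas travels a distance ∝ its rate ∝ 1/√M, so d_HCl/d_HF = √(M_HF/M_HCl) = √(20.01/36.46) = 0.7408.
With d_HCl + d_HF = 1.78 m, d_HF = 1.78/(1 + 0.7408) = 1.023 m.
d_HCl = 1.78 − 1.023 = 0.757 m.

0.757 m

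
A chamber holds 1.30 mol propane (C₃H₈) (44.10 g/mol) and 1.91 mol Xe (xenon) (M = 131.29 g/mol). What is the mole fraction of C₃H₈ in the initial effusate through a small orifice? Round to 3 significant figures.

0.540

The effusion rate of species i is ∝ p_i/√M_i ∝ n_i/√M_i.
So x_C₃H₈ in the escaping gas = (n_C₃H₈/√M_C₃H₈) / Σ(n_i/√M_i)
= (1.30/√44.10) / (1.30/√44.10 + 1.91/√131.29) = 0.1958/(0.1958 + 0.1667) = 0.540.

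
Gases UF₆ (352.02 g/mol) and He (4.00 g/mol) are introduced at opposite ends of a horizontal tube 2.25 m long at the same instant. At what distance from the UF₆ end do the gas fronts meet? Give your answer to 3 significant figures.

In equal time, each gas travels a distance ∝ its rate ∝ 1/√M, so d_UF₆/d_He = √(M_He/M_UF₆) = √(4.00/352.02) = 0.1066.
With d_UF₆ + d_He = 2.25 m, d_He = 2.25/(1 + 0.1066) = 2.033 m.
d_UF₆ = 2.25 − 2.033 = 0.217 m.

0.217 m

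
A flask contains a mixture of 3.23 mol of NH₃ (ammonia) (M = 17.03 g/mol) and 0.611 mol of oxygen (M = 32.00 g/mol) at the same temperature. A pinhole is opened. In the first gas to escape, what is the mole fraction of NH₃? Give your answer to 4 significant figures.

Rate_i ∝ x_i/√M_i (Graham's law weighted by mole fraction), so the effusate composition follows n_i/√M_i.
So x_NH₃ in the escaping gas = (n_NH₃/√M_NH₃) / Σ(n_i/√M_i)
= (3.23/√17.03) / (3.23/√17.03 + 0.611/√32.00) = 0.7827/(0.7827 + 0.1080) = 0.8787.

0.8787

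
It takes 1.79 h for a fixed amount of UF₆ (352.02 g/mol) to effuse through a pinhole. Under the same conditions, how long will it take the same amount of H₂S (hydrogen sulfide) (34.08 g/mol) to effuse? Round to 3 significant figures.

Using Graham's law: t_H₂S/t_UF₆ = √(M_H₂S/M_UF₆) = √(34.08/352.02) = √0.09681 = 0.3111.
So the time for H₂S is 1.79 × 0.3111 = 0.557 h.

0.557 h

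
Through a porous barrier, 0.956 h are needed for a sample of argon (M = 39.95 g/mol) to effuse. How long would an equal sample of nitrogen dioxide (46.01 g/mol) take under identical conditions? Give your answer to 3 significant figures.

Since effusion rate ∝ 1/√M, t_NO₂/t_Ar = √(M_NO₂/M_Ar) = √(46.01/39.95) = √1.152 = 1.073.
So the time for NO₂ is 0.956 × 1.073 = 1.03 h.

1.03 h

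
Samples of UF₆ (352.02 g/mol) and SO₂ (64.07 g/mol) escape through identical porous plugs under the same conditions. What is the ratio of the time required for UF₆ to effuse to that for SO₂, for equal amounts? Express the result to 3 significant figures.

2.34

By Graham's law, t_UF₆/t_SO₂ = √(M_UF₆/M_SO₂) = √(352.02/64.07) = √5.494 = 2.34.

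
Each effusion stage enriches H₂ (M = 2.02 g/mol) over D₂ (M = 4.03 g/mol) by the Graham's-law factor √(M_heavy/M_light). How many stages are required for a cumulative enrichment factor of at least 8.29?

Per stage α = (4.03/2.02)^(1/2) = 1.99505^0.5, giving ln α = 0.3453.
Need α^N ≥ 8.29 ⇒ N ≥ ln(8.29) / ln α = 2.115 / 0.3453 = 6.12.
So at least 7 stages are needed.

7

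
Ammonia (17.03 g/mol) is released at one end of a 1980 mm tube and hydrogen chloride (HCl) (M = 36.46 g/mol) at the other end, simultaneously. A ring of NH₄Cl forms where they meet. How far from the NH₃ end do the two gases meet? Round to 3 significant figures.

Distances travelled in equal time are proportional to diffusion rates, so d_NH₃/d_HCl = √(M_HCl/M_NH₃) = √(36.46/17.03) = 1.463.
With d_NH₃ + d_HCl = 1980 mm, d_HCl = 1980/(1 + 1.463) = 803.8 mm.
d_NH₃ = 1980 − 803.8 = 1180 mm.

1180 mm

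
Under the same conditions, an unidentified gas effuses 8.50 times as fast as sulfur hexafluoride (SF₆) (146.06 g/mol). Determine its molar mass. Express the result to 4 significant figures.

2.022 g/mol

Since effusion rate ∝ 1/√M, rate_X/rate_SF₆ = √(M_SF₆/M_X).
8.50 = √(146.06/M_X)
M_X = 146.06 / 8.50² = 146.06 / 72.25 = 2.022 g/mol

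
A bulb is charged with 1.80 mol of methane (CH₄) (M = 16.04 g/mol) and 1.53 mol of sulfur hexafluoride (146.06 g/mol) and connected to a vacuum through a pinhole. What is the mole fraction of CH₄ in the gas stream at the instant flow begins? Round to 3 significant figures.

0.780

Each component's effusion rate ∝ (its partial pressure)·(1/√M) ∝ n_i/√M_i.
Mole fraction of CH₄ in the effusate = (n_CH₄/√M_CH₄) / (n_CH₄/√M_CH₄ + n_SF₆/√M_SF₆)
= (1.80/√16.04) / (1.80/√16.04 + 1.53/√146.06) = 0.4494/(0.4494 + 0.1266) = 0.780.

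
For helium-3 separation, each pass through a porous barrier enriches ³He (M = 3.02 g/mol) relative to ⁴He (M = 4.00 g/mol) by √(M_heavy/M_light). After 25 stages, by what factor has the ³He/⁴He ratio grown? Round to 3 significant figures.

33.5

Overall factor = α^25 with α = √(4.00/3.02), i.e. (4.00/3.02)^(25/2).
= 1.32450^(25/2) = 33.5.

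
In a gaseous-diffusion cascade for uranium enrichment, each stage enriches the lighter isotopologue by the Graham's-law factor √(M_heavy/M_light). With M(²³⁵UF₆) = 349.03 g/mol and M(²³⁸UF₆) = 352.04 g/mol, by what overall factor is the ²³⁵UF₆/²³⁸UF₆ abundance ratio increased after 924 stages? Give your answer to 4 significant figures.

52.83

Each stage multiplies the ratio by α = √(352.04/349.03), so after 924 stages the overall factor is α^924 = (352.04/349.03)^(924/2).
= 1.00862^462 = 52.83.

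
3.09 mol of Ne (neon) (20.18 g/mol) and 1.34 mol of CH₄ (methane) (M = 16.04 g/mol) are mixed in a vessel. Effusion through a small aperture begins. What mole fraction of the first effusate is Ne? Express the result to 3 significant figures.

Each component's effusion rate ∝ (its partial pressure)·(1/√M) ∝ n_i/√M_i.
Mole fraction of Ne in the effusate = (n_Ne/√M_Ne) / (n_Ne/√M_Ne + n_CH₄/√M_CH₄)
= (3.09/√20.18) / (3.09/√20.18 + 1.34/√16.04) = 0.6879/(0.6879 + 0.3346) = 0.673.

0.673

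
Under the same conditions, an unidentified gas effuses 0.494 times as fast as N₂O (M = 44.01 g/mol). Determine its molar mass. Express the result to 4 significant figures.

180.3 g/mol

Since effusion rate ∝ 1/√M, rate_X/rate_N₂O = √(M_N₂O/M_X).
0.494 = √(44.01/M_X)
M_X = 44.01 / 0.494² = 44.01 / 0.2440 = 180.3 g/mol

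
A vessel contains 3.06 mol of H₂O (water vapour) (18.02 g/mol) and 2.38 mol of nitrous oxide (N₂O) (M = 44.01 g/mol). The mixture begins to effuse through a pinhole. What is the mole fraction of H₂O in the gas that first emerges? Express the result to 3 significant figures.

0.668

Rate_i ∝ x_i/√M_i (Graham's law weighted by mole fraction), so the effusate composition follows n_i/√M_i.
So x_H₂O in the escaping gas = (n_H₂O/√M_H₂O) / Σ(n_i/√M_i)
= (3.06/√18.02) / (3.06/√18.02 + 2.38/√44.01) = 0.7208/(0.7208 + 0.3588) = 0.668.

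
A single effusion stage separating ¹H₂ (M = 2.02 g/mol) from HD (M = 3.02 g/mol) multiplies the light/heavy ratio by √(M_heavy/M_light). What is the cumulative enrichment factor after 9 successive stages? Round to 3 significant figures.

Each stage multiplies the ratio by α = √(3.02/2.02), so after 9 stages the overall factor is α^9 = (3.02/2.02)^(9/2).
= 1.49505^(9/2) = 6.11.

6.11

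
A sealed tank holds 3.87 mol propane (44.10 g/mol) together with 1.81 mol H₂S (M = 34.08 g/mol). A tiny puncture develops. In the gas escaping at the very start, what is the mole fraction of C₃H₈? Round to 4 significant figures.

0.6527

Rate_i ∝ x_i/√M_i (Graham's law weighted by mole fraction), so the effusate composition follows n_i/√M_i.
x_C₃H₈(eff) = (n_C₃H₈/√M_C₃H₈) / (n_C₃H₈/√M_C₃H₈ + n_H₂S/√M_H₂S)
= (3.87/√44.10) / (3.87/√44.10 + 1.81/√34.08) = 0.5828/(0.5828 + 0.3100) = 0.6527.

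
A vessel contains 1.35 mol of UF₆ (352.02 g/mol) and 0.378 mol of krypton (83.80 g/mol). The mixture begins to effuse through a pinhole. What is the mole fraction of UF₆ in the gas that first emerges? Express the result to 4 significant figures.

Each component's effusion rate ∝ (its partial pressure)·(1/√M) ∝ n_i/√M_i.
x_UF₆(eff) = (n_UF₆/√M_UF₆) / (n_UF₆/√M_UF₆ + n_Kr/√M_Kr)
= (1.35/√352.02) / (1.35/√352.02 + 0.378/√83.80) = 0.07195/(0.07195 + 0.04129) = 0.6354.

0.6354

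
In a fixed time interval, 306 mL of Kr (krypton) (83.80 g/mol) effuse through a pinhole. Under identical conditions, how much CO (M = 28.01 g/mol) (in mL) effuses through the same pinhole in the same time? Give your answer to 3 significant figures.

Using Graham's law: rate_CO/rate_Kr = √(M_Kr/M_CO) = √(83.80/28.01) = √2.992 = 1.730.
So the volume for CO is 306 × 1.730 = 529 mL.

529 mL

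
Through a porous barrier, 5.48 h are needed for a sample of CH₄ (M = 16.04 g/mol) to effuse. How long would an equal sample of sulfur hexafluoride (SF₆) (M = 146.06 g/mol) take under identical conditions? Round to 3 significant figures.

Using Graham's law: t_SF₆/t_CH₄ = √(M_SF₆/M_CH₄) = √(146.06/16.04) = √9.106 = 3.018.
So the time for SF₆ is 5.48 × 3.018 = 16.5 h.

16.5 h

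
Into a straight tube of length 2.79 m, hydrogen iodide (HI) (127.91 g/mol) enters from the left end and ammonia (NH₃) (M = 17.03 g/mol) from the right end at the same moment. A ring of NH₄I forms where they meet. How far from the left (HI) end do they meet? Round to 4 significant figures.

0.7459 m

The fronts meet when d_HI + d_NH₃ = L with d_HI/d_NH₃ = √(M_NH₃/M_HI) (Graham's law). Here √(M_NH₃/M_HI) = √(17.03/127.91) = 0.3649.
With d_HI + d_NH₃ = 2.79 m, d_NH₃ = 2.79/(1 + 0.3649) = 2.044 m.
d_HI = 2.79 − 2.044 = 0.7459 m.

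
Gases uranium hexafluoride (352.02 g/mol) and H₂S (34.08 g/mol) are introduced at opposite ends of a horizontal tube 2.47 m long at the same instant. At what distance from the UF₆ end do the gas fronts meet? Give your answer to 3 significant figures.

0.586 m

Graham's law gives d_UF₆/d_H₂S = rate_UF₆/rate_H₂S = √(M_H₂S/M_UF₆) = √(34.08/352.02) = 0.3111.
With d_UF₆ + d_H₂S = 2.47 m, d_H₂S = 2.47/(1 + 0.3111) = 1.884 m.
d_UF₆ = 2.47 − 1.884 = 0.586 m.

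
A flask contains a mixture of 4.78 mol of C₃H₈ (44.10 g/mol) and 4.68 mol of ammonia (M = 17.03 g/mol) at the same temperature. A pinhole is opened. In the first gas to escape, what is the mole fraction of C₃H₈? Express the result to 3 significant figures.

Each component's effusion rate ∝ (its partial pressure)·(1/√M) ∝ n_i/√M_i.
So x_C₃H₈ in the escaping gas = (n_C₃H₈/√M_C₃H₈) / Σ(n_i/√M_i)
= (4.78/√44.10) / (4.78/√44.10 + 4.68/√17.03) = 0.7198/(0.7198 + 1.134) = 0.388.

0.388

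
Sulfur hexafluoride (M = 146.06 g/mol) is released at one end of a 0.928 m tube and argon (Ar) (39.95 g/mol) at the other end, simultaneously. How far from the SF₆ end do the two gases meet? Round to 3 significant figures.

In equal time, each gas travels a distance ∝ its rate ∝ 1/√M, so d_SF₆/d_Ar = √(M_Ar/M_SF₆) = √(39.95/146.06) = 0.5230.
With d_SF₆ + d_Ar = 0.928 m, d_Ar = 0.928/(1 + 0.5230) = 0.6093 m.
d_SF₆ = 0.928 − 0.6093 = 0.319 m.

0.319 m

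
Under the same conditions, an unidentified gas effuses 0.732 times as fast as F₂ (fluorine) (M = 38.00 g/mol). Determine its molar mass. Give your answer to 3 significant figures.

70.9 g/mol

Graham's law gives rate_X/rate_F₂ = √(M_F₂/M_X).
0.732 = √(38.00/M_X)
M_X = 38.00 / 0.732² = 38.00 / 0.5358 = 70.9 g/mol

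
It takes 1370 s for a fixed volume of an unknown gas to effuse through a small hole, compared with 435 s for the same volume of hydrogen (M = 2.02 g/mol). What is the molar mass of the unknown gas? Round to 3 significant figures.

From Graham's law, t_X/t_H₂ = √(M_X/M_H₂).
1370/435 = 3.149 = √(M_X/2.02)
M_X = 2.02 × 3.149² = 2.02 × 9.919 = 20.0 g/mol

20.0 g/mol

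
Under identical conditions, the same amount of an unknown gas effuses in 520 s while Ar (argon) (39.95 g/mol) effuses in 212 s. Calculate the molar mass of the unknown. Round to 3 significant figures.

From Graham's law, t_X/t_Ar = √(M_X/M_Ar).
520/212 = 2.453 = √(M_X/39.95)
M_X = 39.95 × 2.453² = 39.95 × 6.016 = 240 g/mol

240 g/mol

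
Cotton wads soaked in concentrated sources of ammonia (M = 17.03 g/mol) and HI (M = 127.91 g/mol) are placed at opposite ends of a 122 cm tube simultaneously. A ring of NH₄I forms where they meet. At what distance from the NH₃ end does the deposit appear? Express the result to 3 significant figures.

89.4 cm

The fronts meet when d_NH₃ + d_HI = L with d_NH₃/d_HI = √(M_HI/M_NH₃) (Graham's law). Here √(M_HI/M_NH₃) = √(127.91/17.03) = 2.741.
With d_NH₃ + d_HI = 122 cm, d_HI = 122/(1 + 2.741) = 32.62 cm.
d_NH₃ = 122 − 32.62 = 89.4 cm.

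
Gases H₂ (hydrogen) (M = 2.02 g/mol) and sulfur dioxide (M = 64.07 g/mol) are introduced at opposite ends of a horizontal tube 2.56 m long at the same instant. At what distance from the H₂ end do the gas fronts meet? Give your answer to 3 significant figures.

In equal time, each gas travels a distance ∝ its rate ∝ 1/√M, so d_H₂/d_SO₂ = √(M_SO₂/M_H₂) = √(64.07/2.02) = 5.632.
With d_H₂ + d_SO₂ = 2.56 m, d_SO₂ = 2.56/(1 + 5.632) = 0.3860 m.
d_H₂ = 2.56 − 0.3860 = 2.17 m.

2.17 m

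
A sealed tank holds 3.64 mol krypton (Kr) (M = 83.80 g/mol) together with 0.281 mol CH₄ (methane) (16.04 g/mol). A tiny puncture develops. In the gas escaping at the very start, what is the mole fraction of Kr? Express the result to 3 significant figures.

0.850

Effusion rate of each component ∝ n_i/√M_i (partial pressure × 1/√M).
So x_Kr in the escaping gas = (n_Kr/√M_Kr) / Σ(n_i/√M_i)
= (3.64/√83.80) / (3.64/√83.80 + 0.281/√16.04) = 0.3976/(0.3976 + 0.07016) = 0.850.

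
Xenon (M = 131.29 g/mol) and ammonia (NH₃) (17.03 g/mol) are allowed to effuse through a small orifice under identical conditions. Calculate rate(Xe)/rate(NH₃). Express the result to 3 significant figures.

0.360

From Graham's law, rate_Xe/rate_NH₃ = √(M_NH₃/M_Xe) = √(17.03/131.29) = √0.1297 = 0.360.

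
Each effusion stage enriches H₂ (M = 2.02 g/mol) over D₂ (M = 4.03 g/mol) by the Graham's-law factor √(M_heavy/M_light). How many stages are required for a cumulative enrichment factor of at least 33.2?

With α = √(4.03/2.02) per stage, ln α = ½ ln(1.99505) = 0.3453.
Need α^N ≥ 33.2 ⇒ N ≥ ln(33.2) / ln α = 3.503 / 0.3453 = 10.14.
Minimum whole number of stages: N = 11.

11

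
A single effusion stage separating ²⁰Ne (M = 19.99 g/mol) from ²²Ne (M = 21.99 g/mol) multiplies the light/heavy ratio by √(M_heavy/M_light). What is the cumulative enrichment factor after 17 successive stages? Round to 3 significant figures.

Overall factor = α^17 with α = √(21.99/19.99), i.e. (21.99/19.99)^(17/2).
= 1.10005^(17/2) = 2.25.

2.25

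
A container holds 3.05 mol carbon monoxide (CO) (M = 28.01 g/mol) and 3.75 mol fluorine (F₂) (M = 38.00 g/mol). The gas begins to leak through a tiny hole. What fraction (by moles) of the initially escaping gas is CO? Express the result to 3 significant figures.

0.486

Effusion rate of each component ∝ n_i/√M_i (partial pressure × 1/√M).
Mole fraction of CO in the effusate = (n_CO/√M_CO) / (n_CO/√M_CO + n_F₂/√M_F₂)
= (3.05/√28.01) / (3.05/√28.01 + 3.75/√38.00) = 0.5763/(0.5763 + 0.6083) = 0.486.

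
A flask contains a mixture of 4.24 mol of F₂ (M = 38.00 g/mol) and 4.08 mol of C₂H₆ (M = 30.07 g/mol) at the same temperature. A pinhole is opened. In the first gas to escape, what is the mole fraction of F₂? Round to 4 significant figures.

Each component's effusion rate ∝ (its partial pressure)·(1/√M) ∝ n_i/√M_i.
Mole fraction of F₂ in the effusate = (n_F₂/√M_F₂) / (n_F₂/√M_F₂ + n_C₂H₆/√M_C₂H₆)
= (4.24/√38.00) / (4.24/√38.00 + 4.08/√30.07) = 0.6878/(0.6878 + 0.7440) = 0.4804.

0.4804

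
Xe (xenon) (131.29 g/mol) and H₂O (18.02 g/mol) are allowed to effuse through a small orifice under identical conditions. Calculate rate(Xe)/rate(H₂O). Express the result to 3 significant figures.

From Graham's law, rate_Xe/rate_H₂O = √(M_H₂O/M_Xe) = √(18.02/131.29) = √0.1373 = 0.370.

0.370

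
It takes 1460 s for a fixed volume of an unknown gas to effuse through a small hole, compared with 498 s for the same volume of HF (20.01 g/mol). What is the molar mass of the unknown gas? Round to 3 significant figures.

172 g/mol

By Graham's law, t_X/t_HF = √(M_X/M_HF).
1460/498 = 2.932 = √(M_X/20.01)
M_X = 20.01 × 2.932² = 20.01 × 8.595 = 172 g/mol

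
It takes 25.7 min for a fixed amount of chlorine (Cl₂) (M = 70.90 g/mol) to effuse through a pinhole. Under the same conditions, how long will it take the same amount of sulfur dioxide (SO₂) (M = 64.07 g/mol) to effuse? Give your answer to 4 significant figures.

24.43 min

Graham's law gives t_SO₂/t_Cl₂ = √(M_SO₂/M_Cl₂) = √(64.07/70.90) = √0.9037 = 0.9506.
So the time for SO₂ is 25.7 × 0.9506 = 24.43 min.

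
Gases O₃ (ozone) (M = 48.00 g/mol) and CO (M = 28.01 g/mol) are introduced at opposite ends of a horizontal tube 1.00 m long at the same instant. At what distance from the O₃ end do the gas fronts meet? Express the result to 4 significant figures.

Graham's law gives d_O₃/d_CO = rate_O₃/rate_CO = √(M_CO/M_O₃) = √(28.01/48.00) = 0.7639.
With d_O₃ + d_CO = 1.00 m, d_CO = 1.00/(1 + 0.7639) = 0.5669 m.
d_O₃ = 1.00 − 0.5669 = 0.4331 m.

0.4331 m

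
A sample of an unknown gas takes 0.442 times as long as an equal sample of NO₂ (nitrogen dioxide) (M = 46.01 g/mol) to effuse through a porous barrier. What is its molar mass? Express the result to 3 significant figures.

From Graham's law, t_X/t_NO₂ = √(M_X/M_NO₂).
0.442 = √(M_X/46.01)
M_X = 46.01 × 0.442² = 46.01 × 0.1954 = 8.99 g/mol

8.99 g/mol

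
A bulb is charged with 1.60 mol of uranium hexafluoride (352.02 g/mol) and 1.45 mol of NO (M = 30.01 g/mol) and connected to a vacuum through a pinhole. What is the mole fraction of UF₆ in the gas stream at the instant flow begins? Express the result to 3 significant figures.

The effusion rate of species i is ∝ p_i/√M_i ∝ n_i/√M_i.
x_UF₆(eff) = (n_UF₆/√M_UF₆) / (n_UF₆/√M_UF₆ + n_NO/√M_NO)
= (1.60/√352.02) / (1.60/√352.02 + 1.45/√30.01) = 0.08528/(0.08528 + 0.2647) = 0.244.

0.244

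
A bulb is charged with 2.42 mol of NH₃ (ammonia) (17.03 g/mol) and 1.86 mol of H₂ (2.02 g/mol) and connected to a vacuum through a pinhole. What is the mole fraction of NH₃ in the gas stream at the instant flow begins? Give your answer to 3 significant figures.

0.309

Effusion rate of each component ∝ n_i/√M_i (partial pressure × 1/√M).
Mole fraction of NH₃ in the effusate = (n_NH₃/√M_NH₃) / (n_NH₃/√M_NH₃ + n_H₂/√M_H₂)
= (2.42/√17.03) / (2.42/√17.03 + 1.86/√2.02) = 0.5864/(0.5864 + 1.309) = 0.309.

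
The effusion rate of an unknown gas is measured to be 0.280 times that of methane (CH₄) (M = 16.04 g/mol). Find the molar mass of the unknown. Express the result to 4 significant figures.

Since effusion rate ∝ 1/√M, rate_X/rate_CH₄ = √(M_CH₄/M_X).
0.280 = √(16.04/M_X)
M_X = 16.04 / 0.280² = 16.04 / 0.07840 = 204.6 g/mol

204.6 g/mol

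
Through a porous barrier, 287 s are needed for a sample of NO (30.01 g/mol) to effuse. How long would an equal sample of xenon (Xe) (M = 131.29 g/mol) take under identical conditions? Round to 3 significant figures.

600 s

By Graham's law, t_Xe/t_NO = √(M_Xe/M_NO) = √(131.29/30.01) = √4.375 = 2.092.
So the time for Xe is 287 × 2.092 = 600 s.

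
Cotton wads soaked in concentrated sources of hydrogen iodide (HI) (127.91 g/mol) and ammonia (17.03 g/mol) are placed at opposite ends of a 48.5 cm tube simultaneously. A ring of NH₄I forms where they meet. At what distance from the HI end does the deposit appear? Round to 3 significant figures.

The fronts meet when d_HI + d_NH₃ = L with d_HI/d_NH₃ = √(M_NH₃/M_HI) (Graham's law). Here √(M_NH₃/M_HI) = √(17.03/127.91) = 0.3649.
With d_HI + d_NH₃ = 48.5 cm, d_NH₃ = 48.5/(1 + 0.3649) = 35.53 cm.
d_HI = 48.5 − 35.53 = 13.0 cm.

13.0 cm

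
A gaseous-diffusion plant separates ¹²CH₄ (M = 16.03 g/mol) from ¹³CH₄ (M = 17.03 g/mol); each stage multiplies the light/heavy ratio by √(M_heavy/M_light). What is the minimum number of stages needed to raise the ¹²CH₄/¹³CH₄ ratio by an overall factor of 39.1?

122

With α = √(17.03/16.03) per stage, ln α = ½ ln(1.06238) = 0.03026.
Need α^N ≥ 39.1 ⇒ N ≥ ln(39.1) / ln α = 3.666 / 0.03026 = 121.17.
Rounding up, N = 122 stages.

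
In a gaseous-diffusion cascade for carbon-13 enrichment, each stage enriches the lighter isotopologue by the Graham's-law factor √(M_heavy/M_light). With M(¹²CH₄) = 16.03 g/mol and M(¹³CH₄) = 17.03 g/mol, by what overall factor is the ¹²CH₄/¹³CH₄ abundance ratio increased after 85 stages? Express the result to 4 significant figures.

13.09

The single-stage factor is √(M_heavy/M_light), so 85 stages give [√(17.03/16.03)]^85 = (17.03/16.03)^(85/2).
= 1.06238^(85/2) = 13.09.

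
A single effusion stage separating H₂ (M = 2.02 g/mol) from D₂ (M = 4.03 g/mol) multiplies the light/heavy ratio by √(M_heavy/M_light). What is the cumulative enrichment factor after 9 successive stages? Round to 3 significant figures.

22.4

After 9 stages the ratio has grown by (√(4.03/2.02))^9 = (4.03/2.02)^(9/2).
= 1.99505^(9/2) = 22.4.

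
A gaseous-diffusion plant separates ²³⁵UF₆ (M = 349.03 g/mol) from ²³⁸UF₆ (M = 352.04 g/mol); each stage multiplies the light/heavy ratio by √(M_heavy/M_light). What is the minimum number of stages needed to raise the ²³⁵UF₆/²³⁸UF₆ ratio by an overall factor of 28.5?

With α = √(352.04/349.03) per stage, ln α = ½ ln(1.00862) = 0.004293.
Need α^N ≥ 28.5 ⇒ N ≥ ln(28.5) / ln α = 3.350 / 0.004293 = 780.23.
So at least 781 stages are needed.

781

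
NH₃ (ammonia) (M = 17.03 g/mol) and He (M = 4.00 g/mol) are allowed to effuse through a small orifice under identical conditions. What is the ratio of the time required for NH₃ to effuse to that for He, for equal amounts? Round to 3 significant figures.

2.06

By Graham's law, t_NH₃/t_He = √(M_NH₃/M_He) = √(17.03/4.00) = √4.258 = 2.06.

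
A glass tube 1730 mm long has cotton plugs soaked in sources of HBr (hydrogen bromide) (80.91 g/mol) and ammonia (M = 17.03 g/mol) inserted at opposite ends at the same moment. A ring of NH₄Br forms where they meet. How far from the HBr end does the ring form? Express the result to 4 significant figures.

Graham's law gives d_HBr/d_NH₃ = rate_HBr/rate_NH₃ = √(M_NH₃/M_HBr) = √(17.03/80.91) = 0.4588.
With d_HBr + d_NH₃ = 1730 mm, d_NH₃ = 1730/(1 + 0.4588) = 1186 mm.
d_HBr = 1730 − 1186 = 544.1 mm.

544.1 mm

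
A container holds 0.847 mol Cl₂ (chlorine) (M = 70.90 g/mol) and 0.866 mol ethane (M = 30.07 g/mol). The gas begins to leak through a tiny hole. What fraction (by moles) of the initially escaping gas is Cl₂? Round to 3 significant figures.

0.389

Rate_i ∝ x_i/√M_i (Graham's law weighted by mole fraction), so the effusate composition follows n_i/√M_i.
Mole fraction of Cl₂ in the effusate = (n_Cl₂/√M_Cl₂) / (n_Cl₂/√M_Cl₂ + n_C₂H₆/√M_C₂H₆)
= (0.847/√70.90) / (0.847/√70.90 + 0.866/√30.07) = 0.1006/(0.1006 + 0.1579) = 0.389.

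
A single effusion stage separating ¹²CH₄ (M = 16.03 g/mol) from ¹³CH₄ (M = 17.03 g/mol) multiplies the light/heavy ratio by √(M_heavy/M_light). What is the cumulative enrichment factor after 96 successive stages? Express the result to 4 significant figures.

18.26

Each stage multiplies the ratio by α = √(17.03/16.03), so after 96 stages the overall factor is α^96 = (17.03/16.03)^(96/2).
= 1.06238^48 = 18.26.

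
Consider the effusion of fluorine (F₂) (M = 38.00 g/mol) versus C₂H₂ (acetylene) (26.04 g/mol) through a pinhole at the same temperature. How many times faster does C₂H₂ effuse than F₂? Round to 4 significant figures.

1.208

By Graham's law, rate_C₂H₂/rate_F₂ = √(M_F₂/M_C₂H₂) = √(38.00/26.04) = √1.459 = 1.208.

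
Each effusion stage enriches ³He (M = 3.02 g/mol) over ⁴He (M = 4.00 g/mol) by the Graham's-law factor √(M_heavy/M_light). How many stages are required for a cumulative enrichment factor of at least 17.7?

Single-stage factor α = √(4.00/3.02), so ln α = ½ ln(1.32450) = 0.1405.
Need α^N ≥ 17.7 ⇒ N ≥ ln(17.7) / ln α = 2.874 / 0.1405 = 20.45.
Rounding up, N = 21 stages.

21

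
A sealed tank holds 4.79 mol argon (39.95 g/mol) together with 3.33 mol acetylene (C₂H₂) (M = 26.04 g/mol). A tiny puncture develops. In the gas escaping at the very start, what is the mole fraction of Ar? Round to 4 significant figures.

0.5373

Each component's effusion rate ∝ (its partial pressure)·(1/√M) ∝ n_i/√M_i.
Mole fraction of Ar in the effusate = (n_Ar/√M_Ar) / (n_Ar/√M_Ar + n_C₂H₂/√M_C₂H₂)
= (4.79/√39.95) / (4.79/√39.95 + 3.33/√26.04) = 0.7578/(0.7578 + 0.6526) = 0.5373.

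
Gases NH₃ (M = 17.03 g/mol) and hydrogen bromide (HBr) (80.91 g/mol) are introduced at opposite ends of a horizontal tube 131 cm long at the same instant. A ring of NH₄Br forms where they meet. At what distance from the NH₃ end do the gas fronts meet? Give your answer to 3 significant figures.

89.8 cm

The fronts meet when d_NH₃ + d_HBr = L with d_NH₃/d_HBr = √(M_HBr/M_NH₃) (Graham's law). Here √(M_HBr/M_NH₃) = √(80.91/17.03) = 2.180.
With d_NH₃ + d_HBr = 131 cm, d_HBr = 131/(1 + 2.180) = 41.20 cm.
d_NH₃ = 131 − 41.20 = 89.8 cm.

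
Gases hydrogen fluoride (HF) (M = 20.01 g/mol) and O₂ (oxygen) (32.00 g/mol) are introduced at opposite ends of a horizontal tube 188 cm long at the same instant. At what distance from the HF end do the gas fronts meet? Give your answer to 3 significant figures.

105 cm

The fronts meet when d_HF + d_O₂ = L with d_HF/d_O₂ = √(M_O₂/M_HF) (Graham's law). Here √(M_O₂/M_HF) = √(32.00/20.01) = 1.265.
With d_HF + d_O₂ = 188 cm, d_O₂ = 188/(1 + 1.265) = 83.02 cm.
d_HF = 188 − 83.02 = 105 cm.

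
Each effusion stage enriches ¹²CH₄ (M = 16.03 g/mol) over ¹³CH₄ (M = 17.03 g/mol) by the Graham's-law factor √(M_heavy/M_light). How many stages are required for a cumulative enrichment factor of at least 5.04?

54

Single-stage factor α = √(17.03/16.03), so ln α = ½ ln(1.06238) = 0.03026.
Need α^N ≥ 5.04 ⇒ N ≥ ln(5.04) / ln α = 1.617 / 0.03026 = 53.46.
Minimum whole number of stages: N = 54.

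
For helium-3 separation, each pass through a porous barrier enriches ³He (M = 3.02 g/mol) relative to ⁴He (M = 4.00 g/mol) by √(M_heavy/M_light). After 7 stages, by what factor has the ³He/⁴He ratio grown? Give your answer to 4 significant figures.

2.674

After 7 stages the ratio has grown by (√(4.00/3.02))^7 = (4.00/3.02)^(7/2).
= 1.32450^(7/2) = 2.674.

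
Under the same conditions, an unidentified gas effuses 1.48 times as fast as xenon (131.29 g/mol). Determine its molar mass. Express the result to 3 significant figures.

59.9 g/mol

By Graham's law, rate_X/rate_Xe = √(M_Xe/M_X).
1.48 = √(131.29/M_X)
M_X = 131.29 / 1.48² = 131.29 / 2.190 = 59.9 g/mol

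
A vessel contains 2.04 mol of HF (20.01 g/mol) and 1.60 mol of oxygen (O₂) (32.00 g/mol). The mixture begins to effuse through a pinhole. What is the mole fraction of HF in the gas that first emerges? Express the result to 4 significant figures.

0.6172

Effusion rate of each component ∝ n_i/√M_i (partial pressure × 1/√M).
Mole fraction of HF in the effusate = (n_HF/√M_HF) / (n_HF/√M_HF + n_O₂/√M_O₂)
= (2.04/√20.01) / (2.04/√20.01 + 1.60/√32.00) = 0.4560/(0.4560 + 0.2828) = 0.6172.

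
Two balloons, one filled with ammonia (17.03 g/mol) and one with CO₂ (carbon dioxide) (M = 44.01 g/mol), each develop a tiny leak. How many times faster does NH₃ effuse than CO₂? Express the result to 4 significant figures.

1.608

Using Graham's law: rate_NH₃/rate_CO₂ = √(M_CO₂/M_NH₃) = √(44.01/17.03) = √2.584 = 1.608.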